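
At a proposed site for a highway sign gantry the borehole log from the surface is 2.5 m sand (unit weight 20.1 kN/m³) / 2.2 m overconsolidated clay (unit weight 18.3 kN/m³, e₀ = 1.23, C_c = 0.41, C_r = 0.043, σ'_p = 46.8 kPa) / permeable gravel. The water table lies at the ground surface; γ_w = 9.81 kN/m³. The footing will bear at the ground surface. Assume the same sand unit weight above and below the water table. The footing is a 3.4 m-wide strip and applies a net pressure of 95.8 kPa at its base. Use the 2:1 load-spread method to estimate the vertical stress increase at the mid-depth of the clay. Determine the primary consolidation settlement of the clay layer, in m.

S_c ≈ 0.103 m

Mid-depth of clay below the ground surface: z = 2.5 + 2.2/2 = 3.6 m.
Total vertical stress at mid-clay: σ_v = 20.1×2.5 + 18.3×1.1 = 70.38 kPa.
Pore pressure: u = 9.81×(3.6 − 0) = 35.316 kPa.
Initial effective stress: σ'_0 = σ_v − u = 70.38 − 35.316 = 35.064 kPa.
Stress increase at mid-clay by the 2:1 spreading method:
Δσ = qB/(B+z) = 95.8×3.4/(3.4+3.6) = 46.531 kPa
Final effective stress: σ'_f = 35.064 + 46.531 = 81.595 kPa.
σ'_f = 81.595 > σ'_p = 46.8 kPa, so the stress path crosses the preconsolidation pressure — recompression up to σ'_p, then virgin compression beyond:
S_c = H/(1+e₀)·[C_r·log₁₀(σ'_p/σ'_0) + C_c·log₁₀(σ'_f/σ'_p)]
    = 2.2/2.23 × [0.043×log₁₀(46.8/35.064) + 0.41×log₁₀(81.595/46.8)]
    = 0.98655 × [0.0053915 + 0.098981] = 0.103 m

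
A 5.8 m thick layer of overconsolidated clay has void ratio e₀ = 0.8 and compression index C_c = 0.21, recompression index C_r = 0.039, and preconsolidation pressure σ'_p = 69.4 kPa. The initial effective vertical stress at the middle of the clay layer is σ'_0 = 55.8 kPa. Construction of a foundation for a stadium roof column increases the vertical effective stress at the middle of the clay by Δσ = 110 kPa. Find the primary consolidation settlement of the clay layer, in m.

S_c ≈ 0.268 m

Final effective stress: σ'_f = 55.8 + 110 = 165.8 kPa.
σ'_f = 165.8 > σ'_p = 69.4 kPa, so the stress path crosses the preconsolidation pressure — recompression up to σ'_p, then virgin compression beyond:
S_c = H/(1+e₀)·[C_r·log₁₀(σ'_p/σ'_0) + C_c·log₁₀(σ'_f/σ'_p)]
    = 5.8/1.8 × [0.039×log₁₀(69.4/55.8) + 0.21×log₁₀(165.8/69.4)]
    = 3.2222 × [0.0036943 + 0.079427] = 0.2678 m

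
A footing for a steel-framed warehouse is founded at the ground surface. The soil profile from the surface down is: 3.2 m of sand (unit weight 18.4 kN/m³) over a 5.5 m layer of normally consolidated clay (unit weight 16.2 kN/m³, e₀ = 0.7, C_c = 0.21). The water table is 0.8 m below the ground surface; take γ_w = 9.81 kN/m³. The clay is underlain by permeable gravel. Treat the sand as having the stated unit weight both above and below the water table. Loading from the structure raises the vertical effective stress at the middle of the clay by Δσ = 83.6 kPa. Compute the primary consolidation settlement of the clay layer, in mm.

Mid-depth of clay below the ground surface: z = 3.2 + 5.5/2 = 5.95 m.
Total vertical stress at mid-clay: σ_v = 18.4×3.2 + 16.2×2.75 = 103.43 kPa.
Pore pressure: u = 9.81×(5.95 − 0.8) = 50.522 kPa.
Initial effective stress: σ'_0 = σ_v − u = 103.43 − 50.522 = 52.908 kPa.
Final effective stress: σ'_f = σ'_0 + Δσ = 52.908 + 83.6 = 136.51 kPa.
Normally consolidated clay, so the full stress increment lies on the virgin compression line:
S_c = C_c·H/(1+e₀)·log₁₀(σ'_f/σ'_0) = 0.21×5.5/(1+0.7)×log₁₀(136.51/52.908)
    = 0.67941 × 0.41164 = 0.2797 m

S_c ≈ 280 mm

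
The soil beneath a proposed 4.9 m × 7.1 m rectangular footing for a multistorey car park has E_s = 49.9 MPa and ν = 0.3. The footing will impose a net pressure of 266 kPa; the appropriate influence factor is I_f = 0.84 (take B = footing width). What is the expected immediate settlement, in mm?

Immediate (elastic) settlement: S_e = q·B·(1−ν²)/E_s · I_f.
E_s = 49.9 MPa = 49900 kPa.
S_e = 266 × 4.9 × (1 − 0.3²) / 49900 × 0.84
    = 266 × 4.9 × 0.91 / 49900 × 0.84
    = 0.01997 m = 19.97 mm

S_e ≈ 20 mm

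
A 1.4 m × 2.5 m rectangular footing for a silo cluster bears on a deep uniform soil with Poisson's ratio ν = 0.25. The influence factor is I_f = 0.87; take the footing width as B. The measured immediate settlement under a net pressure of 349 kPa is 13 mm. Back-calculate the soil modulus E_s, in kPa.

E_s ≈ 30700 kPa

S_e = q·B·(1−ν²)/E_s · I_f  ⇒  E_s = q·B·(1−ν²)·I_f / S_e.
E_s = 349 × 1.4 × 0.9375 × 0.87 / 0.013 = 30650 kPa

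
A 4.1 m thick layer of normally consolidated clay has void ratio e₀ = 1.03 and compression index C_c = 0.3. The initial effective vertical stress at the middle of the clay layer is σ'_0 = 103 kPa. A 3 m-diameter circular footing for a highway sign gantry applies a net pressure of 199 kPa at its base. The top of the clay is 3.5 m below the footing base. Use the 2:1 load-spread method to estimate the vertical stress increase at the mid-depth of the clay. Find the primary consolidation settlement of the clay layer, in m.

Mid-depth of clay below the footing base: z = 3.5 + 4.1/2 = 5.55 m.
Stress increase at mid-clay by the 2:1 spreading method:
Δσ ≈ qD²/(D+z)² = 199×3²/(3+5.55)² = 24.5 kPa
Final effective stress: σ'_f = σ'_0 + Δσ = 103 + 24.5 = 127.5 kPa.
Normally consolidated clay, so the full stress increment lies on the virgin compression line:
S_c = C_c·H/(1+e₀)·log₁₀(σ'_f/σ'_0) = 0.3×4.1/(1+1.03)×log₁₀(127.5/103)
    = 0.60591 × 0.092673 = 0.05615 m

S_c ≈ 0.0562 m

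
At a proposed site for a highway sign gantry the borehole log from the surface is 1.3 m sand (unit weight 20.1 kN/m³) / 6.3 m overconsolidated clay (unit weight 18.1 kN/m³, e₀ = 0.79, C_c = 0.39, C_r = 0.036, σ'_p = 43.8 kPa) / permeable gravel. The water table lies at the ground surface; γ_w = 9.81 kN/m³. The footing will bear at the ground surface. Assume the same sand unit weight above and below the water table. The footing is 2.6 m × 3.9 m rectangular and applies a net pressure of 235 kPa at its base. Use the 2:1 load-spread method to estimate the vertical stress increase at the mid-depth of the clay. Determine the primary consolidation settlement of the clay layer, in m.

Mid-depth of clay below the ground surface: z = 1.3 + 6.3/2 = 4.45 m.
Total vertical stress at mid-clay: σ_v = 20.1×1.3 + 18.1×3.15 = 83.145 kPa.
Pore pressure: u = 9.81×(4.45 − 0) = 43.655 kPa.
Initial effective stress: σ'_0 = σ_v − u = 83.145 − 43.655 = 39.49 kPa.
Stress increase at mid-clay by the 2:1 spreading method:
Δσ = qBL/((B+z)(L+z)) = 235×2.6×3.9/((2.6+4.45)(3.9+4.45)) = 40.479 kPa
Final effective stress: σ'_f = 39.49 + 40.479 = 79.969 kPa.
σ'_f = 79.969 > σ'_p = 43.8 kPa, so the stress path crosses the preconsolidation pressure — recompression up to σ'_p, then virgin compression beyond:
S_c = H/(1+e₀)·[C_r·log₁₀(σ'_p/σ'_0) + C_c·log₁₀(σ'_f/σ'_p)]
    = 6.3/1.79 × [0.036×log₁₀(43.8/39.49) + 0.39×log₁₀(79.969/43.8)]
    = 3.5196 × [0.0016195 + 0.10196] = 0.3646 m

S_c ≈ 0.365 m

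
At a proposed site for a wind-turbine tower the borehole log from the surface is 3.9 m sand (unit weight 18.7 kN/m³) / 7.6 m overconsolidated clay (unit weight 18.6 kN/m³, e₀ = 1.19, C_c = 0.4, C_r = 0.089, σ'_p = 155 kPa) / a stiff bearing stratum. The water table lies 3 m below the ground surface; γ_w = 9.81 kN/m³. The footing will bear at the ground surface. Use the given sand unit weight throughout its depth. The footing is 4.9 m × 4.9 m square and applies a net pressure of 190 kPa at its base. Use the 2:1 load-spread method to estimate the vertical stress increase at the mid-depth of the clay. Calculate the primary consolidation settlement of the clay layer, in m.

Mid-depth of clay below the ground surface: z = 3.9 + 7.6/2 = 7.7 m.
Total vertical stress at mid-clay: σ_v = 18.7×3.9 + 18.6×3.8 = 143.61 kPa.
Pore pressure: u = 9.81×(7.7 − 3) = 46.107 kPa.
Initial effective stress: σ'_0 = σ_v − u = 143.61 − 46.107 = 97.503 kPa.
Stress increase at mid-clay by the 2:1 spreading method:
Δσ = qBL/((B+z)(L+z)) = 190×4.9×4.9/((4.9+7.7)(4.9+7.7)) = 28.735 kPa
Final effective stress: σ'_f = 97.503 + 28.735 = 126.24 kPa.
σ'_f = 126.24 ≤ σ'_p = 155 kPa, so the clay remains overconsolidated and only the recompression index applies:
S_c = C_r·H/(1+e₀)·log₁₀(σ'_f/σ'_0) = 0.089×7.6/2.19×log₁₀(126.24/97.503)
    = 0.30886 × 0.11218 = 0.03465 m

S_c ≈ 0.0346 m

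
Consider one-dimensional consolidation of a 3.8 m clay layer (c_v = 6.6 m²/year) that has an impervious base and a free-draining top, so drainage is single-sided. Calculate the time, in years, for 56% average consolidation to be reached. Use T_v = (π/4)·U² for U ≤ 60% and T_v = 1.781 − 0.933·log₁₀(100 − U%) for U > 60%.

Drainage path length: H_d = H = 3.8 m (single drainage).
U ≤ 60%: T_v = (π/4)·U² = (π/4)×0.56² = 0.2463.
t = T_v·H_d²/c_v = 0.2463×3.8²/6.6 = 0.5389 years.

t ≈ 0.539 years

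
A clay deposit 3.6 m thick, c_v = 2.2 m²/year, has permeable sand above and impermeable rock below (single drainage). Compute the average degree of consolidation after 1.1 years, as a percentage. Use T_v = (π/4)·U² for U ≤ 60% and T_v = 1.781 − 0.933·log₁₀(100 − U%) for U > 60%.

Drainage path length: H_d = H = 3.6 m (single drainage).
T_v = c_v·t/H_d² = 2.2×1.1/3.6² = 0.18673.
T_v = 0.18673 corresponds to the U ≤ 60% branch:
U = √(4T_v/π) = 0.4876

U ≈ 48.8 %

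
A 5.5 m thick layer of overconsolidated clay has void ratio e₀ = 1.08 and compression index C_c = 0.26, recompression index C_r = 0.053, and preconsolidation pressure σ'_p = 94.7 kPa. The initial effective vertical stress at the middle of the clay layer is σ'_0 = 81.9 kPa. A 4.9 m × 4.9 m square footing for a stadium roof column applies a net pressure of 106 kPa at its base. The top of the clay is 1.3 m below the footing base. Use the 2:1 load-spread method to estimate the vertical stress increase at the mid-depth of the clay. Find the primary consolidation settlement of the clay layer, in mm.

Mid-depth of clay below the footing base: z = 1.3 + 5.5/2 = 4.05 m.
Stress increase at mid-clay by the 2:1 spreading method:
Δσ = qBL/((B+z)(L+z)) = 106×4.9×4.9/((4.9+4.05)(4.9+4.05)) = 31.773 kPa
Final effective stress: σ'_f = 81.9 + 31.773 = 113.67 kPa.
σ'_f = 113.67 > σ'_p = 94.7 kPa, so the stress path crosses the preconsolidation pressure — recompression up to σ'_p, then virgin compression beyond:
S_c = H/(1+e₀)·[C_r·log₁₀(σ'_p/σ'_0) + C_c·log₁₀(σ'_f/σ'_p)]
    = 5.5/2.08 × [0.053×log₁₀(94.7/81.9) + 0.26×log₁₀(113.67/94.7)]
    = 2.6442 × [0.0033425 + 0.020617] = 0.06335 m

S_c ≈ 63.4 mm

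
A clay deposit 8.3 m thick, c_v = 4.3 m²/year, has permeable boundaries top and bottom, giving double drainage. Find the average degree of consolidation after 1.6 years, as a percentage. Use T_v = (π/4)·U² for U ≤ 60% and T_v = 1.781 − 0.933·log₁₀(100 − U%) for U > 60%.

U ≈ 69.7 %

Drainage path length: H_d = H/2 = 4.15 m (double drainage).
T_v = c_v·t/H_d² = 4.3×1.6/4.15² = 0.39948.
T_v = 0.39948 corresponds to the U > 60% branch:
U = 1 − 10^((1.781 − T_v)/0.933)/100 = 0.6975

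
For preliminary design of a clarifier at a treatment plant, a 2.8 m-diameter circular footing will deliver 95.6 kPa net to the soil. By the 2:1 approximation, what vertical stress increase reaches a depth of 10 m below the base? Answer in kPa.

By the 2:1 method the load spreads at 1 horizontal : 2 vertical, so at depth z the loaded area has grown by z in each plan dimension:
Δσ ≈ qD²/(D+z)² = 95.6×2.8²/(2.8+10)² = 4.5746 kPa

Δσ_z ≈ 4.57 kPa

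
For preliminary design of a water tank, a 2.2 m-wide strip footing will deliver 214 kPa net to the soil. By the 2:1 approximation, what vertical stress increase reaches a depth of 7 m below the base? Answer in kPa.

Δσ_z ≈ 51.2 kPa

By the 2:1 method the load spreads at 1 horizontal : 2 vertical, so at depth z the loaded area has grown by z in each plan dimension:
Δσ = qB/(B+z) = 214×2.2/(2.2+7) = 51.174 kPa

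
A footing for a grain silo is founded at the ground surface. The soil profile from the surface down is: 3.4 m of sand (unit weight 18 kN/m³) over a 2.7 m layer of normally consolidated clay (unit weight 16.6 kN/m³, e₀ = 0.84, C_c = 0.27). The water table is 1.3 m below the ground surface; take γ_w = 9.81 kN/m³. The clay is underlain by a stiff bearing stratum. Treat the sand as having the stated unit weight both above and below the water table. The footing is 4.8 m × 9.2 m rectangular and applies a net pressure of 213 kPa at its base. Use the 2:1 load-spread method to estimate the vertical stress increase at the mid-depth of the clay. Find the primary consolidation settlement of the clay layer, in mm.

Mid-depth of clay below the ground surface: z = 3.4 + 2.7/2 = 4.75 m.
Total vertical stress at mid-clay: σ_v = 18×3.4 + 16.6×1.35 = 83.61 kPa.
Pore pressure: u = 9.81×(4.75 − 1.3) = 33.845 kPa.
Initial effective stress: σ'_0 = σ_v − u = 83.61 − 33.845 = 49.765 kPa.
Stress increase at mid-clay by the 2:1 spreading method:
Δσ = qBL/((B+z)(L+z)) = 213×4.8×9.2/((4.8+4.75)(9.2+4.75)) = 70.604 kPa
Final effective stress: σ'_f = σ'_0 + Δσ = 49.765 + 70.604 = 120.37 kPa.
Normally consolidated clay, so the full stress increment lies on the virgin compression line:
S_c = C_c·H/(1+e₀)·log₁₀(σ'_f/σ'_0) = 0.27×2.7/(1+0.84)×log₁₀(120.37/49.765)
    = 0.3962 × 0.38359 = 0.152 m

S_c ≈ 152 mm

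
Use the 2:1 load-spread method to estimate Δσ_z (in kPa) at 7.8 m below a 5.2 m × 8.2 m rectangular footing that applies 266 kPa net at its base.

Δσ_z ≈ 54.5 kPa

By the 2:1 method the load spreads at 1 horizontal : 2 vertical, so at depth z the loaded area has grown by z in each plan dimension:
Δσ = qBL/((B+z)(L+z)) = 266×5.2×8.2/((5.2+7.8)(8.2+7.8)) = 54.53 kPa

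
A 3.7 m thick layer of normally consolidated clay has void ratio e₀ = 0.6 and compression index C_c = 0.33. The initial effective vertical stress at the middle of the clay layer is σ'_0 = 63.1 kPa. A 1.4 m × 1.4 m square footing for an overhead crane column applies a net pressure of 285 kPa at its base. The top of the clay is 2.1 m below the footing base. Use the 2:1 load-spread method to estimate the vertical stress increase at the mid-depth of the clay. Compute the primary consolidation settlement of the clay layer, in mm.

Mid-depth of clay below the footing base: z = 2.1 + 3.7/2 = 3.95 m.
Stress increase at mid-clay by the 2:1 spreading method:
Δσ = qBL/((B+z)(L+z)) = 285×1.4×1.4/((1.4+3.95)(1.4+3.95)) = 19.516 kPa
Final effective stress: σ'_f = σ'_0 + Δσ = 63.1 + 19.516 = 82.616 kPa.
Normally consolidated clay, so the full stress increment lies on the virgin compression line:
S_c = C_c·H/(1+e₀)·log₁₀(σ'_f/σ'_0) = 0.33×3.7/(1+0.6)×log₁₀(82.616/63.1)
    = 0.76313 × 0.11703 = 0.08931 m

S_c ≈ 89.3 mm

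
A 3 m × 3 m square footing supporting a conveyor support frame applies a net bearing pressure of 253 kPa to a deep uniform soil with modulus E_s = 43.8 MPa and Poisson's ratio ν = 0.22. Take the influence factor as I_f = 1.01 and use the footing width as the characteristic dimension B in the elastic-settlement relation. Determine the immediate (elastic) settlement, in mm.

Immediate (elastic) settlement: S_e = q·B·(1−ν²)/E_s · I_f.
E_s = 43.8 MPa = 43800 kPa.
S_e = 253 × 3 × (1 − 0.22²) / 43800 × 1.01
    = 253 × 3 × 0.9516 / 43800 × 1.01
    = 0.01665 m = 16.65 mm

S_e ≈ 16.7 mm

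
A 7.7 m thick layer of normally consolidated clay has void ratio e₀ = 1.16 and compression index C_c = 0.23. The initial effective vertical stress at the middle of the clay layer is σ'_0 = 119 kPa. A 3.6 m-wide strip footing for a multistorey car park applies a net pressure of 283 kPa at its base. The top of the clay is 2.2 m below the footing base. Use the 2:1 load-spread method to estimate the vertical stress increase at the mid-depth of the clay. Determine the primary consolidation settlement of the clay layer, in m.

S_c ≈ 0.226 m

Mid-depth of clay below the footing base: z = 2.2 + 7.7/2 = 6.05 m.
Stress increase at mid-clay by the 2:1 spreading method:
Δσ = qB/(B+z) = 283×3.6/(3.6+6.05) = 105.58 kPa
Final effective stress: σ'_f = σ'_0 + Δσ = 119 + 105.58 = 224.58 kPa.
Normally consolidated clay, so the full stress increment lies on the virgin compression line:
S_c = C_c·H/(1+e₀)·log₁₀(σ'_f/σ'_0) = 0.23×7.7/(1+1.16)×log₁₀(224.58/119)
    = 0.81991 × 0.27582 = 0.2261 m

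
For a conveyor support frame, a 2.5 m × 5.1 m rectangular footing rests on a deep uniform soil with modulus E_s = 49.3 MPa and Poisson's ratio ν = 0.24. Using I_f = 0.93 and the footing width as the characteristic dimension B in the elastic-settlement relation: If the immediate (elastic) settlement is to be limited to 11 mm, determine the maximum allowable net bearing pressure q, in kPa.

E_s = 49.3 MPa = 49300 kPa.
S_e = q·B·(1−ν²)/E_s · I_f  ⇒  q = S_e·E_s / (B·(1−ν²)·I_f).
q = 0.011 × 49300 / (2.5 × 0.9424 × 0.93) = 247.5 kPa

q ≈ 248 kPa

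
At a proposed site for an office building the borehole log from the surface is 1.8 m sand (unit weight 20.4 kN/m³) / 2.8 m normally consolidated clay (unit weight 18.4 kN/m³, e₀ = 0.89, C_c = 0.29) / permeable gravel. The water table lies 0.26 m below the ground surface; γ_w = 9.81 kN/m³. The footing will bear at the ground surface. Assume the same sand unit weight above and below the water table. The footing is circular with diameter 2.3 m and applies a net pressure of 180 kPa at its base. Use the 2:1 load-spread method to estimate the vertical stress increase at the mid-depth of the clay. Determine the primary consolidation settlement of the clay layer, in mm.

Mid-depth of clay below the ground surface: z = 1.8 + 2.8/2 = 3.2 m.
Total vertical stress at mid-clay: σ_v = 20.4×1.8 + 18.4×1.4 = 62.48 kPa.
Pore pressure: u = 9.81×(3.2 − 0.26) = 28.841 kPa.
Initial effective stress: σ'_0 = σ_v − u = 62.48 − 28.841 = 33.639 kPa.
Stress increase at mid-clay by the 2:1 spreading method:
Δσ ≈ qD²/(D+z)² = 180×2.3²/(2.3+3.2)² = 31.478 kPa
Final effective stress: σ'_f = σ'_0 + Δσ = 33.639 + 31.478 = 65.117 kPa.
Normally consolidated clay, so the full stress increment lies on the virgin compression line:
S_c = C_c·H/(1+e₀)·log₁₀(σ'_f/σ'_0) = 0.29×2.8/(1+0.89)×log₁₀(65.117/33.639)
    = 0.42963 × 0.28685 = 0.1232 m

S_c ≈ 123 mm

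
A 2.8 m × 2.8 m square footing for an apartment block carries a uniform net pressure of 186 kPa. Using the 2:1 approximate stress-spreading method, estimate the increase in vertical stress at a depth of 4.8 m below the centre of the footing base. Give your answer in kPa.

By the 2:1 method the load spreads at 1 horizontal : 2 vertical, so at depth z the loaded area has grown by z in each plan dimension:
Δσ = qBL/((B+z)(L+z)) = 186×2.8×2.8/((2.8+4.8)(2.8+4.8)) = 25.247 kPa

Δσ_z ≈ 25.2 kPa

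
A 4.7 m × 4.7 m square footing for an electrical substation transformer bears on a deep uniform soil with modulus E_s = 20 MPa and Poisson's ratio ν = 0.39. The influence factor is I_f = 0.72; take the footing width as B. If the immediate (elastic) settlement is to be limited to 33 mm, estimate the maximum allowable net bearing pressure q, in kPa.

E_s = 20 MPa = 20000 kPa.
S_e = q·B·(1−ν²)/E_s · I_f  ⇒  q = S_e·E_s / (B·(1−ν²)·I_f).
q = 0.033 × 20000 / (4.7 × 0.8479 × 0.72) = 230 kPa

q ≈ 230 kPa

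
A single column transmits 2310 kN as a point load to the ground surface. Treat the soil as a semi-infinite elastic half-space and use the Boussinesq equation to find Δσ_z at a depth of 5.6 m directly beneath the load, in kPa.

Boussinesq vertical stress below a point load on an elastic half-space:
Δσ_z = 3P/(2πz²) · [1 + (r/z)²]^(−5/2)
r/z = 0/5.6 = 0; [1+(r/z)²]^(−5/2) = 1.
Δσ_z = 3×2310/(2π×5.6²) × 1 = 35.17 × 1 = 35.17 kPa

Δσ_z ≈ 35.2 kPa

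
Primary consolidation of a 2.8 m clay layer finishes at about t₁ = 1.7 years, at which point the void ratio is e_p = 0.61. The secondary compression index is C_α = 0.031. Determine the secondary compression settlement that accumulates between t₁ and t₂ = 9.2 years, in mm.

Secondary compression: S_s = C_α·H/(1+e_p)·log₁₀(t₂/t₁)
S_s = 0.031×2.8/(1+0.61)×log₁₀(9.2/1.7)
    = 0.05391 × 0.7333 = 0.03954 m

S_s ≈ 39.5 mm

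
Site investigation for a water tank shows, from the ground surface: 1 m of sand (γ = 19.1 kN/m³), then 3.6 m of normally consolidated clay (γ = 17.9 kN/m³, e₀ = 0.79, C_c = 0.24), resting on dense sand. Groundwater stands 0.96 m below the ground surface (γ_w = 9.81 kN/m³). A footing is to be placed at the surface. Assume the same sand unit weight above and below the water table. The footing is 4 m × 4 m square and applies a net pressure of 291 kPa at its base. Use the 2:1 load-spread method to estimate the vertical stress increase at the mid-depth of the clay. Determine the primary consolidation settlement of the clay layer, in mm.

S_c ≈ 292 mm

Mid-depth of clay below the ground surface: z = 1 + 3.6/2 = 2.8 m.
Total vertical stress at mid-clay: σ_v = 19.1×1 + 17.9×1.8 = 51.32 kPa.
Pore pressure: u = 9.81×(2.8 − 0.96) = 18.05 kPa.
Initial effective stress: σ'_0 = σ_v − u = 51.32 − 18.05 = 33.27 kPa.
Stress increase at mid-clay by the 2:1 spreading method:
Δσ = qBL/((B+z)(L+z)) = 291×4×4/((4+2.8)(4+2.8)) = 100.69 kPa
Final effective stress: σ'_f = σ'_0 + Δσ = 33.27 + 100.69 = 133.96 kPa.
Normally consolidated clay, so the full stress increment lies on the virgin compression line:
S_c = C_c·H/(1+e₀)·log₁₀(σ'_f/σ'_0) = 0.24×3.6/(1+0.79)×log₁₀(133.96/33.27)
    = 0.48268 × 0.60492 = 0.292 m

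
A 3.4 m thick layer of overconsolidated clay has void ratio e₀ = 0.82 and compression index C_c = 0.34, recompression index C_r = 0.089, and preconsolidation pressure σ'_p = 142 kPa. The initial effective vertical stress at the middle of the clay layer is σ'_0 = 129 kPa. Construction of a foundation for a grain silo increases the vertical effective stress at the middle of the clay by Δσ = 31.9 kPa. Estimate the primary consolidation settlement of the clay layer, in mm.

Final effective stress: σ'_f = 129 + 31.9 = 160.9 kPa.
σ'_f = 160.9 > σ'_p = 142 kPa, so the stress path crosses the preconsolidation pressure — recompression up to σ'_p, then virgin compression beyond:
S_c = H/(1+e₀)·[C_r·log₁₀(σ'_p/σ'_0) + C_c·log₁₀(σ'_f/σ'_p)]
    = 3.4/1.82 × [0.089×log₁₀(142/129) + 0.34×log₁₀(160.9/142)]
    = 1.8681 × [0.0037112 + 0.018451] = 0.0414 m

S_c ≈ 41.4 mm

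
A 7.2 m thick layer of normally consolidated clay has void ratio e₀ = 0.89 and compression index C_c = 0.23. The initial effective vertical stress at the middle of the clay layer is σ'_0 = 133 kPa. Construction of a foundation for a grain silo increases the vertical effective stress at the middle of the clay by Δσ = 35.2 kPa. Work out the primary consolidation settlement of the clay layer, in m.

S_c ≈ 0.0893 m

Final effective stress: σ'_f = σ'_0 + Δσ = 133 + 35.2 = 168.2 kPa.
Normally consolidated clay, so the full stress increment lies on the virgin compression line:
S_c = C_c·H/(1+e₀)·log₁₀(σ'_f/σ'_0) = 0.23×7.2/(1+0.89)×log₁₀(168.2/133)
    = 0.87619 × 0.10197 = 0.08935 m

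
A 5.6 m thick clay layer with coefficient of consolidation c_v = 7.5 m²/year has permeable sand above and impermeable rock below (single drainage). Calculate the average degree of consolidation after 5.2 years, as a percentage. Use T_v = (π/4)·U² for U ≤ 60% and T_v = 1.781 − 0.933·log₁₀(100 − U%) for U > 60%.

U ≈ 96.2 %

Drainage path length: H_d = H = 5.6 m (single drainage).
T_v = c_v·t/H_d² = 7.5×5.2/5.6² = 1.2436.
T_v = 1.2436 corresponds to the U > 60% branch:
U = 1 − 10^((1.781 − T_v)/0.933)/100 = 0.9623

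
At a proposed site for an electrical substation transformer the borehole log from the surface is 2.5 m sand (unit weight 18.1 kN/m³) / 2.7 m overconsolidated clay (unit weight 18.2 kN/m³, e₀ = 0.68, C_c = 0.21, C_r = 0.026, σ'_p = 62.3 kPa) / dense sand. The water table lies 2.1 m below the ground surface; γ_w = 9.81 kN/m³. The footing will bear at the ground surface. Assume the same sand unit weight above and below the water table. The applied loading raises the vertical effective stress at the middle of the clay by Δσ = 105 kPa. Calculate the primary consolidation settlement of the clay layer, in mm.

Mid-depth of clay below the ground surface: z = 2.5 + 2.7/2 = 3.85 m.
Total vertical stress at mid-clay: σ_v = 18.1×2.5 + 18.2×1.35 = 69.82 kPa.
Pore pressure: u = 9.81×(3.85 − 2.1) = 17.168 kPa.
Initial effective stress: σ'_0 = σ_v − u = 69.82 − 17.168 = 52.652 kPa.
Final effective stress: σ'_f = 52.652 + 105 = 157.65 kPa.
σ'_f = 157.65 > σ'_p = 62.3 kPa, so the stress path crosses the preconsolidation pressure — recompression up to σ'_p, then virgin compression beyond:
S_c = H/(1+e₀)·[C_r·log₁₀(σ'_p/σ'_0) + C_c·log₁₀(σ'_f/σ'_p)]
    = 2.7/1.68 × [0.026×log₁₀(62.3/52.652) + 0.21×log₁₀(157.65/62.3)]
    = 1.6071 × [0.0018999 + 0.084673] = 0.1391 m

S_c ≈ 139 mm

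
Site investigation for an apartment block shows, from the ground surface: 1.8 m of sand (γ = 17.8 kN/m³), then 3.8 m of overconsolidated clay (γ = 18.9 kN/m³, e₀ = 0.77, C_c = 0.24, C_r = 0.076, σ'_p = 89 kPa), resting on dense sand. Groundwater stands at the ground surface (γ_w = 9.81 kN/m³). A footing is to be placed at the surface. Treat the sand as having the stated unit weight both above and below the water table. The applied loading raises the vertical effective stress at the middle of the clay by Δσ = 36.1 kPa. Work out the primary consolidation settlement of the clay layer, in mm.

S_c ≈ 53.9 mm

Mid-depth of clay below the ground surface: z = 1.8 + 3.8/2 = 3.7 m.
Total vertical stress at mid-clay: σ_v = 17.8×1.8 + 18.9×1.9 = 67.95 kPa.
Pore pressure: u = 9.81×(3.7 − 0) = 36.297 kPa.
Initial effective stress: σ'_0 = σ_v − u = 67.95 − 36.297 = 31.653 kPa.
Final effective stress: σ'_f = 31.653 + 36.1 = 67.753 kPa.
σ'_f = 67.753 ≤ σ'_p = 89 kPa, so the clay remains overconsolidated and only the recompression index applies:
S_c = C_r·H/(1+e₀)·log₁₀(σ'_f/σ'_0) = 0.076×3.8/1.77×log₁₀(67.753/31.653)
    = 0.16316 × 0.33051 = 0.05393 m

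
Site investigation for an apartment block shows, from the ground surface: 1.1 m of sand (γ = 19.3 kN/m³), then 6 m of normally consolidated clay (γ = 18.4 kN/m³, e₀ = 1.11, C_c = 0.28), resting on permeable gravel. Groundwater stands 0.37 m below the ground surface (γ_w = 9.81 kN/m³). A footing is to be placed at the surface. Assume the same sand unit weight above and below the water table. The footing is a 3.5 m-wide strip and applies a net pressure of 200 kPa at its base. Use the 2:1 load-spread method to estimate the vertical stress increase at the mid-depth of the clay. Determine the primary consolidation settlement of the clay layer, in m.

S_c ≈ 0.414 m

Mid-depth of clay below the ground surface: z = 1.1 + 6/2 = 4.1 m.
Total vertical stress at mid-clay: σ_v = 19.3×1.1 + 18.4×3 = 76.43 kPa.
Pore pressure: u = 9.81×(4.1 − 0.37) = 36.591 kPa.
Initial effective stress: σ'_0 = σ_v − u = 76.43 − 36.591 = 39.839 kPa.
Stress increase at mid-clay by the 2:1 spreading method:
Δσ = qB/(B+z) = 200×3.5/(3.5+4.1) = 92.105 kPa
Final effective stress: σ'_f = σ'_0 + Δσ = 39.839 + 92.105 = 131.94 kPa.
Normally consolidated clay, so the full stress increment lies on the virgin compression line:
S_c = C_c·H/(1+e₀)·log₁₀(σ'_f/σ'_0) = 0.28×6/(1+1.11)×log₁₀(131.94/39.839)
    = 0.79621 × 0.52007 = 0.4141 m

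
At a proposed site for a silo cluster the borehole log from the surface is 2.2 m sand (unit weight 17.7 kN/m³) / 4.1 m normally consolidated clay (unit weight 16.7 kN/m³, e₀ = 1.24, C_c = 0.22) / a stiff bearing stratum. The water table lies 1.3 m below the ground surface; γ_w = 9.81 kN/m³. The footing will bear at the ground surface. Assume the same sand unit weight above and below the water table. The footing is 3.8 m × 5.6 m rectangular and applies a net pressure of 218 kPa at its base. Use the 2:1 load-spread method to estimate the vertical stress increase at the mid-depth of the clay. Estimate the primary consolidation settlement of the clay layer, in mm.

Mid-depth of clay below the ground surface: z = 2.2 + 4.1/2 = 4.25 m.
Total vertical stress at mid-clay: σ_v = 17.7×2.2 + 16.7×2.05 = 73.175 kPa.
Pore pressure: u = 9.81×(4.25 − 1.3) = 28.94 kPa.
Initial effective stress: σ'_0 = σ_v − u = 73.175 − 28.94 = 44.235 kPa.
Stress increase at mid-clay by the 2:1 spreading method:
Δσ = qBL/((B+z)(L+z)) = 218×3.8×5.6/((3.8+4.25)(5.6+4.25)) = 58.505 kPa
Final effective stress: σ'_f = σ'_0 + Δσ = 44.235 + 58.505 = 102.74 kPa.
Normally consolidated clay, so the full stress increment lies on the virgin compression line:
S_c = C_c·H/(1+e₀)·log₁₀(σ'_f/σ'_0) = 0.22×4.1/(1+1.24)×log₁₀(102.74/44.235)
    = 0.40268 × 0.36597 = 0.1474 m

S_c ≈ 147 mm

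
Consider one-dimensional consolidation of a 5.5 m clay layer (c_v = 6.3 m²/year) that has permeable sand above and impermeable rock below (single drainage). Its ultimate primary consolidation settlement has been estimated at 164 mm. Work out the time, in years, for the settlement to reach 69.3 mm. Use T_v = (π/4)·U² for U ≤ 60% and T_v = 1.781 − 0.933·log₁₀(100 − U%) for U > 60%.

Drainage path length: H_d = H = 5.5 m (single drainage).
U = S(t)/S_ult = 69.3/164 = 0.4226.
U ≤ 60%: T_v = (π/4)·U² = (π/4)×0.42256² = 0.14024.
t = T_v·H_d²/c_v = 0.14024×5.5²/6.3 = 0.6734 years.

t ≈ 0.673 years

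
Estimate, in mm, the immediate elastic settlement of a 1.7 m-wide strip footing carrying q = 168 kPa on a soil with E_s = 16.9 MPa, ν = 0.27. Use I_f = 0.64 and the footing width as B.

S_e ≈ 10 mm

Immediate (elastic) settlement: S_e = q·B·(1−ν²)/E_s · I_f.
E_s = 16.9 MPa = 16900 kPa.
S_e = 168 × 1.7 × (1 − 0.27²) / 16900 × 0.64
    = 168 × 1.7 × 0.9271 / 16900 × 0.64
    = 0.01003 m = 10.03 mm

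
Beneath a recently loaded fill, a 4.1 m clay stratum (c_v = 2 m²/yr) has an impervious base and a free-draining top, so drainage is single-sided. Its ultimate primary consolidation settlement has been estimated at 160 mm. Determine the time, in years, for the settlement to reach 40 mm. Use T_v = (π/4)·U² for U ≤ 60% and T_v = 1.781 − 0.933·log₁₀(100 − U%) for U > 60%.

Drainage path length: H_d = H = 4.1 m (single drainage).
U = S(t)/S_ult = 40/160 = 0.25.
U ≤ 60%: T_v = (π/4)·U² = (π/4)×0.25² = 0.049087.
t = T_v·H_d²/c_v = 0.049087×4.1²/2 = 0.4126 years.

t ≈ 0.413 years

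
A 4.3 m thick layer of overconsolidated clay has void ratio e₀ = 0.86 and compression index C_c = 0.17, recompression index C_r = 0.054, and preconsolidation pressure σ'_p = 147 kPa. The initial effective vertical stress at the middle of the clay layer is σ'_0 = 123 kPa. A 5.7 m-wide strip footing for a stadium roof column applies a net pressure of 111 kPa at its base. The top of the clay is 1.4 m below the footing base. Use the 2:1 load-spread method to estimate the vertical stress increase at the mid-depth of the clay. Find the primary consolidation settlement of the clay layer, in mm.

S_c ≈ 54.7 mm

Mid-depth of clay below the footing base: z = 1.4 + 4.3/2 = 3.55 m.
Stress increase at mid-clay by the 2:1 spreading method:
Δσ = qB/(B+z) = 111×5.7/(5.7+3.55) = 68.4 kPa
Final effective stress: σ'_f = 123 + 68.4 = 191.4 kPa.
σ'_f = 191.4 > σ'_p = 147 kPa, so the stress path crosses the preconsolidation pressure — recompression up to σ'_p, then virgin compression beyond:
S_c = H/(1+e₀)·[C_r·log₁₀(σ'_p/σ'_0) + C_c·log₁₀(σ'_f/σ'_p)]
    = 4.3/1.86 × [0.054×log₁₀(147/123) + 0.17×log₁₀(191.4/147)]
    = 2.3118 × [0.0041803 + 0.019486] = 0.05471 m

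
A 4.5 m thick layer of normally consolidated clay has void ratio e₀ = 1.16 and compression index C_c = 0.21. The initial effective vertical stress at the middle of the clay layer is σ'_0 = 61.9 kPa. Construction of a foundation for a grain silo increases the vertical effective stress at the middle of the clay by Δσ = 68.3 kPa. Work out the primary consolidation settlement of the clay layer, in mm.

Final effective stress: σ'_f = σ'_0 + Δσ = 61.9 + 68.3 = 130.2 kPa.
Normally consolidated clay, so the full stress increment lies on the virgin compression line:
S_c = C_c·H/(1+e₀)·log₁₀(σ'_f/σ'_0) = 0.21×4.5/(1+1.16)×log₁₀(130.2/61.9)
    = 0.4375 × 0.32292 = 0.1413 m

S_c ≈ 141 mm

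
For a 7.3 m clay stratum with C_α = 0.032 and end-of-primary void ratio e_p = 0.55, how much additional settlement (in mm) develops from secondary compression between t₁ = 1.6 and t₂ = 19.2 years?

Secondary compression: S_s = C_α·H/(1+e_p)·log₁₀(t₂/t₁)
S_s = 0.032×7.3/(1+0.55)×log₁₀(19.2/1.6)
    = 0.1507 × 1.079 = 0.1626 m

S_s ≈ 163 mm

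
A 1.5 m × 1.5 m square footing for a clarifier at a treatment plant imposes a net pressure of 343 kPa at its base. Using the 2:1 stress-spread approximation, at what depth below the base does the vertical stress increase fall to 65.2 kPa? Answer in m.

z ≈ 1.94 m

2:1 spreading — at depth z the loaded area has grown by z in each plan dimension:
qB²/(B+z)² = Δσ_z ⇒ z = B(√(q/Δσ_z) − 1) = 1.5×(√(343/65.2) − 1) = 1.94 m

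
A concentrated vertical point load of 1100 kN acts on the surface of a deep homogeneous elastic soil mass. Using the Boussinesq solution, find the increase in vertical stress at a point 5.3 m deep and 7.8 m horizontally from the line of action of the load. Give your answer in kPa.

Δσ_z ≈ 1.05 kPa

Boussinesq vertical stress below a point load on an elastic half-space:
Δσ_z = 3P/(2πz²) · [1 + (r/z)²]^(−5/2)
r/z = 7.8/5.3 = 1.4717; [1+(r/z)²]^(−5/2) = 0.056074.
Δσ_z = 3×1100/(2π×5.3²) × 0.056074 = 18.697 × 0.056074 = 1.048 kPa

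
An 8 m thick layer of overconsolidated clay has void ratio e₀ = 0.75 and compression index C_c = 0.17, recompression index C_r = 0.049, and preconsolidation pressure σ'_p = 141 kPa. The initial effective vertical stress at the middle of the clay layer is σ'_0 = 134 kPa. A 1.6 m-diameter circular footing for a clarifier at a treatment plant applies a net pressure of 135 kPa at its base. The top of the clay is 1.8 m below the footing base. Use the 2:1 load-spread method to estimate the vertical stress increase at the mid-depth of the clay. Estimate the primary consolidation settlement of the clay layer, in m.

Mid-depth of clay below the footing base: z = 1.8 + 8/2 = 5.8 m.
Stress increase at mid-clay by the 2:1 spreading method:
Δσ ≈ qD²/(D+z)² = 135×1.6²/(1.6+5.8)² = 6.3112 kPa
Final effective stress: σ'_f = 134 + 6.3112 = 140.31 kPa.
σ'_f = 140.31 ≤ σ'_p = 141 kPa, so the clay remains overconsolidated and only the recompression index applies:
S_c = C_r·H/(1+e₀)·log₁₀(σ'_f/σ'_0) = 0.049×8/1.75×log₁₀(140.31/134)
    = 0.224 × 0.019984 = 0.004476 m

S_c ≈ 0.00448 m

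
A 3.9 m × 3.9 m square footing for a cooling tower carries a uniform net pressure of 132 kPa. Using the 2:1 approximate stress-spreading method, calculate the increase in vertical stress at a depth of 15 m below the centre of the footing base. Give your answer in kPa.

Δσ_z ≈ 5.62 kPa

By the 2:1 method the load spreads at 1 horizontal : 2 vertical, so at depth z the loaded area has grown by z in each plan dimension:
Δσ = qBL/((B+z)(L+z)) = 132×3.9×3.9/((3.9+15)(3.9+15)) = 5.6206 kPa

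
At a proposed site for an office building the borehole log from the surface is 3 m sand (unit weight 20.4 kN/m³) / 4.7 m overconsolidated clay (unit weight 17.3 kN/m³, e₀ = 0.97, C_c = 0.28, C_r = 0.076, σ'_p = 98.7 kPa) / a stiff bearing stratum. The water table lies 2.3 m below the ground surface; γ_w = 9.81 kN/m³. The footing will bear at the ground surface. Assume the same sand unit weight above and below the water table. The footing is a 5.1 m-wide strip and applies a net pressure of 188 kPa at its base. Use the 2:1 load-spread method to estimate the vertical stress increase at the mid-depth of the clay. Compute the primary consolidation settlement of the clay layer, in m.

Mid-depth of clay below the ground surface: z = 3 + 4.7/2 = 5.35 m.
Total vertical stress at mid-clay: σ_v = 20.4×3 + 17.3×2.35 = 101.85 kPa.
Pore pressure: u = 9.81×(5.35 − 2.3) = 29.921 kPa.
Initial effective stress: σ'_0 = σ_v − u = 101.85 − 29.921 = 71.929 kPa.
Stress increase at mid-clay by the 2:1 spreading method:
Δσ = qB/(B+z) = 188×5.1/(5.1+5.35) = 91.751 kPa
Final effective stress: σ'_f = 71.929 + 91.751 = 163.68 kPa.
σ'_f = 163.68 > σ'_p = 98.7 kPa, so the stress path crosses the preconsolidation pressure — recompression up to σ'_p, then virgin compression beyond:
S_c = H/(1+e₀)·[C_r·log₁₀(σ'_p/σ'_0) + C_c·log₁₀(σ'_f/σ'_p)]
    = 4.7/1.97 × [0.076×log₁₀(98.7/71.929) + 0.28×log₁₀(163.68/98.7)]
    = 2.3858 × [0.010443 + 0.06151] = 0.1717 m

S_c ≈ 0.172 m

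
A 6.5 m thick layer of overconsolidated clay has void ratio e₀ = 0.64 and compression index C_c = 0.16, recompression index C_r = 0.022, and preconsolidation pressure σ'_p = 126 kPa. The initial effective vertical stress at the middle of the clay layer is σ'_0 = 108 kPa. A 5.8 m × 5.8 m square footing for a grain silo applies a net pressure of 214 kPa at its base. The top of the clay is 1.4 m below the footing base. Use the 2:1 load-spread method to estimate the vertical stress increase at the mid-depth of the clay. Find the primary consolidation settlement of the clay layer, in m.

S_c ≈ 0.0946 m

Mid-depth of clay below the footing base: z = 1.4 + 6.5/2 = 4.65 m.
Stress increase at mid-clay by the 2:1 spreading method:
Δσ = qBL/((B+z)(L+z)) = 214×5.8×5.8/((5.8+4.65)(5.8+4.65)) = 65.923 kPa
Final effective stress: σ'_f = 108 + 65.923 = 173.92 kPa.
σ'_f = 173.92 > σ'_p = 126 kPa, so the stress path crosses the preconsolidation pressure — recompression up to σ'_p, then virgin compression beyond:
S_c = H/(1+e₀)·[C_r·log₁₀(σ'_p/σ'_0) + C_c·log₁₀(σ'_f/σ'_p)]
    = 6.5/1.64 × [0.022×log₁₀(126/108) + 0.16×log₁₀(173.92/126)]
    = 3.9634 × [0.0014728 + 0.022397] = 0.09461 m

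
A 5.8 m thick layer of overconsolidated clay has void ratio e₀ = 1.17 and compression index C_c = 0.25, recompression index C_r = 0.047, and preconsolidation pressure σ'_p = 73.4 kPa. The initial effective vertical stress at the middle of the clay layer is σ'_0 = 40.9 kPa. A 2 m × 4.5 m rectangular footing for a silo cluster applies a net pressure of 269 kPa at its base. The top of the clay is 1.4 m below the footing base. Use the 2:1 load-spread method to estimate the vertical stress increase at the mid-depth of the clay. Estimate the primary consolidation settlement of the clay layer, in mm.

Mid-depth of clay below the footing base: z = 1.4 + 5.8/2 = 4.3 m.
Stress increase at mid-clay by the 2:1 spreading method:
Δσ = qBL/((B+z)(L+z)) = 269×2×4.5/((2+4.3)(4.5+4.3)) = 43.669 kPa
Final effective stress: σ'_f = 40.9 + 43.669 = 84.569 kPa.
σ'_f = 84.569 > σ'_p = 73.4 kPa, so the stress path crosses the preconsolidation pressure — recompression up to σ'_p, then virgin compression beyond:
S_c = H/(1+e₀)·[C_r·log₁₀(σ'_p/σ'_0) + C_c·log₁₀(σ'_f/σ'_p)]
    = 5.8/2.17 × [0.047×log₁₀(73.4/40.9) + 0.25×log₁₀(84.569/73.4)]
    = 2.6728 × [0.011937 + 0.015379] = 0.07301 m

S_c ≈ 73 mm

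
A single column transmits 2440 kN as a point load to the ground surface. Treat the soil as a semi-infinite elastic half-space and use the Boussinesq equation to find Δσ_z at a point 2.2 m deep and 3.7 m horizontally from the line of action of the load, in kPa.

Boussinesq vertical stress below a point load on an elastic half-space:
Δσ_z = 3P/(2πz²) · [1 + (r/z)²]^(−5/2)
r/z = 3.7/2.2 = 1.6818; [1+(r/z)²]^(−5/2) = 0.034868.
Δσ_z = 3×2440/(2π×2.2²) × 0.034868 = 240.71 × 0.034868 = 8.393 kPa

Δσ_z ≈ 8.39 kPa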